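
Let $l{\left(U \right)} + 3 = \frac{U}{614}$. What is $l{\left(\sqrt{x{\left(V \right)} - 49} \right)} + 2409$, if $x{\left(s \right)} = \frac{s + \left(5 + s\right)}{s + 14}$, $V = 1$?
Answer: $2406 + \frac{i \sqrt{2730}}{4605} \approx 2406.0 + 0.011346 i$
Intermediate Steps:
$x{\left(s \right)} = \frac{5 + 2 s}{14 + s}$
$l{\left(U \right)} = -3 + \frac{U}{614}$
$l{\left(\sqrt{x{\left(V \right)} - 49} \right)} + 2409 = \left(-3 + \frac{\sqrt{\frac{5 + 2 \cdot 1}{14 + 1} - 49}}{614}\right) + 2409 = \left(-3 + \frac{\sqrt{\frac{5 + 2}{15} - 49}}{614}\right) + 2409 = \left(-3 + \frac{\sqrt{\frac{1}{15} \cdot 7 - 49}}{614}\right) + 2409 = \left(-3 + \frac{\sqrt{\frac{7}{15} - 49}}{614}\right) + 2409 = \left(-3 + \frac{\sqrt{- \frac{728}{15}}}{614}\right) + 2409 = \left(-3 + \frac{\frac{2}{15} i \sqrt{2730}}{614}\right) + 2409 = \left(-3 + \frac{i \sqrt{2730}}{4605}\right) + 2409 = 2406 + \frac{i \sqrt{2730}}{4605}$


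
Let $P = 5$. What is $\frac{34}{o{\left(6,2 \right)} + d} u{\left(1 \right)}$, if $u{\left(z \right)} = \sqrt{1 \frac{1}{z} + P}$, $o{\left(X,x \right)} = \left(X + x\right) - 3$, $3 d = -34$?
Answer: $- \frac{102 \sqrt{6}}{19} \approx -13.15$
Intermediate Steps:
$d = - \frac{34}{3}$ ($d = \frac{1}{3} \left(-34\right) = - \frac{34}{3} \approx -11.333$)
$o{\left(X,x \right)} = -3 + X + x$
$u{\left(z \right)} = \sqrt{5 + \frac{1}{z}}$ ($u{\left(z \right)} = \sqrt{1 \frac{1}{z} + 5} = \sqrt{\frac{1}{z} + 5} = \sqrt{5 + \frac{1}{z}}$)
$\frac{34}{o{\left(6,2 \right)} + d} u{\left(1 \right)} = \frac{34}{\left(-3 + 6 + 2\right) - \frac{34}{3}} \sqrt{5 + 1^{-1}} = \frac{34}{5 - \frac{34}{3}} \sqrt{5 + 1} = \frac{34}{- \frac{19}{3}} \sqrt{6} = 34 \left(- \frac{3}{19}\right) \sqrt{6} = - \frac{102 \sqrt{6}}{19}$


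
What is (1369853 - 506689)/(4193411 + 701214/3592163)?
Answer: 3100625783732/15063416539207 ≈ 0.20584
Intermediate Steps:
(1369853 - 506689)/(4193411 + 701214/3592163) = 863164/(4193411 + 701214*(1/3592163)) = 863164/(4193411 + 701214/3592163) = 863164/(15063416539207/3592163) = 863164*(3592163/15063416539207) = 3100625783732/15063416539207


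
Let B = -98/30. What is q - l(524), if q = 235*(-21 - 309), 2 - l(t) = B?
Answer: -1163329/15 ≈ -77555.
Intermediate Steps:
B = -49/15 (B = -98*1/30 = -49/15 ≈ -3.2667)
l(t) = 79/15 (l(t) = 2 - 1*(-49/15) = 2 + 49/15 = 79/15)
q = -77550 (q = 235*(-330) = -77550)
q - l(524) = -77550 - 1*79/15 = -77550 - 79/15 = -1163329/15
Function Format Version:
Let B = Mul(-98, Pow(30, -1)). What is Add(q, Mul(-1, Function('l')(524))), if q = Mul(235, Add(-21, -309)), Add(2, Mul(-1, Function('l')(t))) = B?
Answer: Rational(-1163329, 15) ≈ -77555.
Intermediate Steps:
B = Rational(-49, 15) (B = Mul(-98, Rational(1, 30)) = Rational(-49, 15) ≈ -3.2667)
Function('l')(t) = Rational(79, 15) (Function('l')(t) = Add(2, Mul(-1, Rational(-49, 15))) = Add(2, Rational(49, 15)) = Rational(79, 15))
q = -77550 (q = Mul(235, -330) = -77550)
Add(q, Mul(-1, Function('l')(524))) = Add(-77550, Mul(-1, Rational(79, 15))) = Add(-77550, Rational(-79, 15)) = Rational(-1163329, 15)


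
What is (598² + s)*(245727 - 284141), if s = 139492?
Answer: -19095445744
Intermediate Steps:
(598² + s)*(245727 - 284141) = (598² + 139492)*(245727 - 284141) = (357604 + 139492)*(-38414) = 497096*(-38414) = -19095445744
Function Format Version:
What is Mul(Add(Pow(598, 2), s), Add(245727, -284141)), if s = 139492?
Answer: -19095445744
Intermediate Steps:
Mul(Add(Pow(598, 2), s), Add(245727, -284141)) = Mul(Add(Pow(598, 2), 139492), Add(245727, -284141)) = Mul(Add(357604, 139492), -38414) = Mul(497096, -38414) = -19095445744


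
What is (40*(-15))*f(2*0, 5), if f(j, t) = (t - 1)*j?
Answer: 0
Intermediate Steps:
f(j, t) = j*(-1 + t) (f(j, t) = (-1 + t)*j = j*(-1 + t))
(40*(-15))*f(2*0, 5) = (40*(-15))*((2*0)*(-1 + 5)) = -0*4 = -600*0 = 0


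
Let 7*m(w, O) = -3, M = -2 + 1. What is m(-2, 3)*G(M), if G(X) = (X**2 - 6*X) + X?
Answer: -18/7 ≈ -2.5714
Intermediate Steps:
M = -1
m(w, O) = -3/7 (m(w, O) = (1/7)*(-3) = -3/7)
G(X) = X**2 - 5*X
m(-2, 3)*G(M) = -(-3)*(-5 - 1)/7 = -(-3)*(-6)/7 = -3/7*6 = -18/7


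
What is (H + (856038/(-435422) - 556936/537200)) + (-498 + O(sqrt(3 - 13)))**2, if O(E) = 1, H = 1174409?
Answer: 20780083243533163/14619293650 ≈ 1.4214e+6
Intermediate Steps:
(H + (856038/(-435422) - 556936/537200)) + (-498 + O(sqrt(3 - 13)))**2 = (1174409 + (856038/(-435422) - 556936/537200)) + (-498 + 1)**2 = (1174409 + (856038*(-1/435422) - 556936*1/537200)) + (-497)**2 = (1174409 + (-428019/217711 - 69617/67150)) + 247009 = (1174409 - 43897862537/14619293650) + 247009 = 17168986138340313/14619293650 + 247009 = 20780083243533163/14619293650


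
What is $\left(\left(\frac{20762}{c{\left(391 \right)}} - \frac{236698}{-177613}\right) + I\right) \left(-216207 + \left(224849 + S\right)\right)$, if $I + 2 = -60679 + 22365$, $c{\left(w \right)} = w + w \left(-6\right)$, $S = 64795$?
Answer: $- \frac{977286405661419672}{347233415} \approx -2.8145 \cdot 10^{9}$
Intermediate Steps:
$c{\left(w \right)} = - 5 w$ ($c{\left(w \right)} = w - 6 w = - 5 w$)
$I = -38316$ ($I = -2 + \left(-60679 + 22365\right) = -2 - 38314 = -38316$)
$\left(\left(\frac{20762}{c{\left(391 \right)}} - \frac{236698}{-177613}\right) + I\right) \left(-216207 + \left(224849 + S\right)\right) = \left(\left(\frac{20762}{\left(-5\right) 391} - \frac{236698}{-177613}\right) - 38316\right) \left(-216207 + \left(224849 + 64795\right)\right) = \left(\left(\frac{20762}{-1955} - - \frac{236698}{177613}\right) - 38316\right) \left(-216207 + 289644\right) = \left(\left(20762 \left(- \frac{1}{1955}\right) + \frac{236698}{177613}\right) - 38316\right) 73437 = \left(\left(- \frac{20762}{1955} + \frac{236698}{177613}\right) - 38316\right) 73437 = \left(- \frac{3224856516}{347233415} - 38316\right) 73437 = \left(- \frac{13307820385656}{347233415}\right) 73437 = - \frac{977286405661419672}{347233415}$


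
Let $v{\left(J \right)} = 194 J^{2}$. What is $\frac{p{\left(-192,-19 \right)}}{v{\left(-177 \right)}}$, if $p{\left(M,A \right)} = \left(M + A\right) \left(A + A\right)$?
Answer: $\frac{4009}{3038913} \approx 0.0013192$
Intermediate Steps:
$p{\left(M,A \right)} = 2 A \left(A + M\right)$ ($p{\left(M,A \right)} = \left(A + M\right) 2 A = 2 A \left(A + M\right)$)
$\frac{p{\left(-192,-19 \right)}}{v{\left(-177 \right)}} = \frac{2 \left(-19\right) \left(-19 - 192\right)}{194 \left(-177\right)^{2}} = \frac{2 \left(-19\right) \left(-211\right)}{194 \cdot 31329} = \frac{8018}{6077826} = 8018 \cdot \frac{1}{6077826} = \frac{4009}{3038913}$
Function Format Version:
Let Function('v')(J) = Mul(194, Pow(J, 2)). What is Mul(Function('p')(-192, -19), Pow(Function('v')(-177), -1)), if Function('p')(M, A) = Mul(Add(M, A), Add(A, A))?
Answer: Rational(4009, 3038913) ≈ 0.0013192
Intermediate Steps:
Function('p')(M, A) = Mul(2, A, Add(A, M)) (Function('p')(M, A) = Mul(Add(A, M), Mul(2, A)) = Mul(2, A, Add(A, M)))
Mul(Function('p')(-192, -19), Pow(Function('v')(-177), -1)) = Mul(Mul(2, -19, Add(-19, -192)), Pow(Mul(194, Pow(-177, 2)), -1)) = Mul(Mul(2, -19, -211), Pow(Mul(194, 31329), -1)) = Mul(8018, Pow(6077826, -1)) = Mul(8018, Rational(1, 6077826)) = Rational(4009, 3038913)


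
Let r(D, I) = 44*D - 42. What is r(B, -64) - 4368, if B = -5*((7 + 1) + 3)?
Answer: -6830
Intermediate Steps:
B = -55 (B = -5*(8 + 3) = -5*11 = -55)
r(D, I) = -42 + 44*D
r(B, -64) - 4368 = (-42 + 44*(-55)) - 4368 = (-42 - 2420) - 4368 = -2462 - 4368 = -6830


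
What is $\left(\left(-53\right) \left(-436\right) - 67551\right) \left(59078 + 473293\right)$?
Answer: $-23660164353$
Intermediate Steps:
$\left(\left(-53\right) \left(-436\right) - 67551\right) \left(59078 + 473293\right) = \left(23108 - 67551\right) 532371 = \left(-44443\right) 532371 = -23660164353$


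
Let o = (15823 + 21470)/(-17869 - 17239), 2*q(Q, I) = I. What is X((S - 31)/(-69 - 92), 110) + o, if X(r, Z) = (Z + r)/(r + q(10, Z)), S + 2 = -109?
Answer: 291222895/315866676 ≈ 0.92198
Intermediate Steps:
S = -111 (S = -2 - 109 = -111)
q(Q, I) = I/2
X(r, Z) = (Z + r)/(r + Z/2)
o = -37293/35108 (o = 37293/(-35108) = 37293*(-1/35108) = -37293/35108 ≈ -1.0622)
X((S - 31)/(-69 - 92), 110) + o = 2*(110 + (-111 - 31)/(-69 - 92))/(110 + 2*((-111 - 31)/(-69 - 92))) - 37293/35108 = 2*(110 - 142/(-161))/(110 + 2*(-142/(-161))) - 37293/35108 = 2*(110 - 142*(-1/161))/(110 + 2*(-142*(-1/161))) - 37293/35108 = 2*(110 + 142/161)/(110 + 2*(142/161)) - 37293/35108 = 2*(17852/161)/(110 + 284/161) - 37293/35108 = 2*(17852/161)/(17994/161) - 37293/35108 = 2*(161/17994)*(17852/161) - 37293/35108 = 17852/8997 - 37293/35108 = 291222895/315866676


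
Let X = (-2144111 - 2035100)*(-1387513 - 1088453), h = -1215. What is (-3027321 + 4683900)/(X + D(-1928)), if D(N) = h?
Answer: 552193/3449194780537 ≈ 1.6009e-7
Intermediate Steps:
D(N) = -1215
X = 10347584342826 (X = -4179211*(-2475966) = 10347584342826)
(-3027321 + 4683900)/(X + D(-1928)) = (-3027321 + 4683900)/(10347584342826 - 1215) = 1656579/10347584341611 = 1656579*(1/10347584341611) = 552193/3449194780537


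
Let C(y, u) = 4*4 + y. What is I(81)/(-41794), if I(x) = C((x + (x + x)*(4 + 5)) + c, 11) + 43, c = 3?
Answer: -1601/41794 ≈ -0.038307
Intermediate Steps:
C(y, u) = 16 + y
I(x) = 62 + 19*x (I(x) = (16 + ((x + (x + x)*(4 + 5)) + 3)) + 43 = (16 + ((x + (2*x)*9) + 3)) + 43 = (16 + ((x + 18*x) + 3)) + 43 = (16 + (19*x + 3)) + 43 = (16 + (3 + 19*x)) + 43 = (19 + 19*x) + 43 = 62 + 19*x)
I(81)/(-41794) = (62 + 19*81)/(-41794) = (62 + 1539)*(-1/41794) = 1601*(-1/41794) = -1601/41794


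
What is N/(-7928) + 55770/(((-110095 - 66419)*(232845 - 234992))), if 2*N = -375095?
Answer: 1822470784835/77038928816 ≈ 23.656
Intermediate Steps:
N = -375095/2 (N = (½)*(-375095) = -375095/2 ≈ -1.8755e+5)
N/(-7928) + 55770/(((-110095 - 66419)*(232845 - 234992))) = -375095/2/(-7928) + 55770/(((-110095 - 66419)*(232845 - 234992))) = -375095/2*(-1/7928) + 55770/((-176514*(-2147))) = 375095/15856 + 55770/378975558 = 375095/15856 + 55770*(1/378975558) = 375095/15856 + 715/4858661 = 1822470784835/77038928816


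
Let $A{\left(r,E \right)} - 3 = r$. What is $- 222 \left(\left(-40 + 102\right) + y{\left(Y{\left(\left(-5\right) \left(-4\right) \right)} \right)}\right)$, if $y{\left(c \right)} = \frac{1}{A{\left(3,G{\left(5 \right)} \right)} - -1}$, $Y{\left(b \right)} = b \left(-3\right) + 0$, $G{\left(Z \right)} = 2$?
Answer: $- \frac{96570}{7} \approx -13796.0$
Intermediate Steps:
$A{\left(r,E \right)} = 3 + r$
$Y{\left(b \right)} = - 3 b$ ($Y{\left(b \right)} = - 3 b + 0 = - 3 b$)
$y{\left(c \right)} = \frac{1}{7}$ ($y{\left(c \right)} = \frac{1}{\left(3 + 3\right) - -1} = \frac{1}{6 + 1} = \frac{1}{7}$)
$- 222 \left(\left(-40 + 102\right) + y{\left(Y{\left(\left(-5\right) \left(-4\right) \right)} \right)}\right) = - 222 \left(\left(-40 + 102\right) + \frac{1}{7}\right) = - 222 \left(62 + \frac{1}{7}\right) = \left(-222\right) \frac{435}{7} = - \frac{96570}{7}$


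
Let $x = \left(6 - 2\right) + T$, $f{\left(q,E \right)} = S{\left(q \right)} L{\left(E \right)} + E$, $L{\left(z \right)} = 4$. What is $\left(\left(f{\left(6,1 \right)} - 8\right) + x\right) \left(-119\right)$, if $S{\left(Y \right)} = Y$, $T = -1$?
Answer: $-2380$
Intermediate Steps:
$f{\left(q,E \right)} = E + 4 q$ ($f{\left(q,E \right)} = q 4 + E = 4 q + E = E + 4 q$)
$x = 3$ ($x = \left(6 - 2\right) - 1 = 4 - 1 = 3$)
$\left(\left(f{\left(6,1 \right)} - 8\right) + x\right) \left(-119\right) = \left(\left(\left(1 + 4 \cdot 6\right) - 8\right) + 3\right) \left(-119\right) = \left(\left(\left(1 + 24\right) - 8\right) + 3\right) \left(-119\right) = \left(\left(25 - 8\right) + 3\right) \left(-119\right) = \left(17 + 3\right) \left(-119\right) = 20 \left(-119\right) = -2380$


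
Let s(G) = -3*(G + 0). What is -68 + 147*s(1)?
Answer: -509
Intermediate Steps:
s(G) = -3*G
-68 + 147*s(1) = -68 + 147*(-3*1) = -68 + 147*(-3) = -68 - 441 = -509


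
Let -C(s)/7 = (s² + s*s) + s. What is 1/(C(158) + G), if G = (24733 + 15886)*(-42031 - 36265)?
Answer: -1/3180655826 ≈ -3.1440e-10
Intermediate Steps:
C(s) = -14*s² - 7*s (C(s) = -7*((s² + s*s) + s) = -7*((s² + s²) + s) = -7*(2*s² + s) = -7*(s + 2*s²) = -14*s² - 7*s)
G = -3180305224 (G = 40619*(-78296) = -3180305224)
1/(C(158) + G) = 1/(-7*158*(1 + 2*158) - 3180305224) = 1/(-7*158*(1 + 316) - 3180305224) = 1/(-7*158*317 - 3180305224) = 1/(-350602 - 3180305224) = 1/(-3180655826) = -1/3180655826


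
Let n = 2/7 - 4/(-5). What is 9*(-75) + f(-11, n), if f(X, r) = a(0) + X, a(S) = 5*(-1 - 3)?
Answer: -706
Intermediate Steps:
a(S) = -20 (a(S) = 5*(-4) = -20)
n = 38/35 (n = 2*(⅐) - 4*(-⅕) = 2/7 + ⅘ = 38/35 ≈ 1.0857)
f(X, r) = -20 + X
9*(-75) + f(-11, n) = 9*(-75) + (-20 - 11) = -675 - 31 = -706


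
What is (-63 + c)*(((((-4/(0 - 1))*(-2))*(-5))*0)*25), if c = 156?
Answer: 0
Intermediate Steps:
(-63 + c)*(((((-4/(0 - 1))*(-2))*(-5))*0)*25) = (-63 + 156)*(((((-4/(0 - 1))*(-2))*(-5))*0)*25) = 93*(((((-4/(-1))*(-2))*(-5))*0)*25) = 93*((((-1*(-4)*(-2))*(-5))*0)*25) = 93*((((4*(-2))*(-5))*0)*25) = 93*((-8*(-5)*0)*25) = 93*((40*0)*25) = 93*(0*25) = 93*0 = 0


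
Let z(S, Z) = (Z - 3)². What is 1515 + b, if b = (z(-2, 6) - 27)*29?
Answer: 993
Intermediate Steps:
z(S, Z) = (-3 + Z)²
b = -522 (b = ((-3 + 6)² - 27)*29 = (3² - 27)*29 = (9 - 27)*29 = -18*29 = -522)
1515 + b = 1515 - 522 = 993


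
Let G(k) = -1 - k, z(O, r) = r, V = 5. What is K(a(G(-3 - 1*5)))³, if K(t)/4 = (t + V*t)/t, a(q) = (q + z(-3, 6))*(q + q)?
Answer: 13824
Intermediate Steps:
a(q) = 2*q*(6 + q) (a(q) = (q + 6)*(q + q) = (6 + q)*(2*q) = 2*q*(6 + q))
K(t) = 24 (K(t) = 4*((t + 5*t)/t) = 4*((6*t)/t) = 4*6 = 24)
K(a(G(-3 - 1*5)))³ = 24³ = 13824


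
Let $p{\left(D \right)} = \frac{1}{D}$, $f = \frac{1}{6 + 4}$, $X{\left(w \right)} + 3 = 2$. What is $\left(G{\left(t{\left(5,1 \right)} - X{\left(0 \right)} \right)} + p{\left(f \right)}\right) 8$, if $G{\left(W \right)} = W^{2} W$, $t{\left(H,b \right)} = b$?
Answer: $144$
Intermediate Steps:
$X{\left(w \right)} = -1$ ($X{\left(w \right)} = -3 + 2 = -1$)
$f = \frac{1}{10} \approx 0.1$
$G{\left(W \right)} = W^{3}$
$\left(G{\left(t{\left(5,1 \right)} - X{\left(0 \right)} \right)} + p{\left(f \right)}\right) 8 = \left(\left(1 - -1\right)^{3} + \frac{1}{\frac{1}{10}}\right) 8 = \left(\left(1 + 1\right)^{3} + 10\right) 8 = \left(2^{3} + 10\right) 8 = \left(8 + 10\right) 8 = 18 \cdot 8 = 144$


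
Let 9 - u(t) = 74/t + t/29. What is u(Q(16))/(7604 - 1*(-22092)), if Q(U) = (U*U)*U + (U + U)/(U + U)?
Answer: -7859119/1764135424 ≈ -0.0044549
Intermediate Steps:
Q(U) = 1 + U³ (Q(U) = U²*U + (2*U)/((2*U)) = U³ + (2*U)*(1/(2*U)) = U³ + 1 = 1 + U³)
u(t) = 9 - 74/t - t/29 (u(t) = 9 - (74/t + t/29) = 9 + (-74/t - t/29) = 9 - 74/t - t/29)
u(Q(16))/(7604 - 1*(-22092)) = (9 - 74/(1 + 16³) - (1 + 16³)/29)/(7604 - 1*(-22092)) = (9 - 74/(1 + 4096) - (1 + 4096)/29)/(7604 + 22092) = (9 - 74/4097 - 1/29*4097)/29696 = (9 - 74*1/4097 - 4097/29)*(1/29696) = (9 - 74/4097 - 4097/29)*(1/29696) = -15718238/118813*1/29696 = -7859119/1764135424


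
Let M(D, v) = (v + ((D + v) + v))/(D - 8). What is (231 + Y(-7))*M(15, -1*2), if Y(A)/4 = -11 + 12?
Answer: 2115/7 ≈ 302.14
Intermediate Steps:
Y(A) = 4 (Y(A) = 4*(-11 + 12) = 4*1 = 4)
M(D, v) = (D + 3*v)/(-8 + D) (M(D, v) = (v + (D + 2*v))/(-8 + D) = (D + 3*v)/(-8 + D))
(231 + Y(-7))*M(15, -1*2) = (231 + 4)*((15 + 3*(-1*2))/(-8 + 15)) = 235*((15 + 3*(-2))/7) = 235*((15 - 6)/7) = 235*((⅐)*9) = 235*(9/7) = 2115/7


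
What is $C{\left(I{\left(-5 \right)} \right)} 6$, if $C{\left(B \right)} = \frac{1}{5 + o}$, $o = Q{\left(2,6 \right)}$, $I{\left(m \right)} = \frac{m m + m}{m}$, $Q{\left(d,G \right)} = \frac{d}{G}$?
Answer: $\frac{9}{8} \approx 1.125$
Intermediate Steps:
$I{\left(m \right)} = \frac{m + m^{2}}{m}$ ($I{\left(m \right)} = \frac{m^{2} + m}{m} = \frac{m + m^{2}}{m}$)
$o = \frac{1}{3}$ ($o = \frac{2}{6} = 2 \cdot \frac{1}{6} = \frac{1}{3} \approx 0.33333$)
$C{\left(B \right)} = \frac{3}{16}$ ($C{\left(B \right)} = \frac{1}{5 + \frac{1}{3}} = \frac{1}{\frac{16}{3}} = \frac{3}{16}$)
$C{\left(I{\left(-5 \right)} \right)} 6 = \frac{3}{16} \cdot 6 = \frac{9}{8}$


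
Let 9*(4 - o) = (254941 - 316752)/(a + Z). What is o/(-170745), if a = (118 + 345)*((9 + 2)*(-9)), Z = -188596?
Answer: -8377777/360254363265 ≈ -2.3255e-5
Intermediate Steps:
a = -45837 (a = 463*(11*(-9)) = 463*(-99) = -45837)
o = 8377777/2109897 (o = 4 - (254941 - 316752)/(9*(-45837 - 188596)) = 4 - (-61811)/(9*(-234433)) = 4 - (-61811)*(-1)/(9*234433) = 4 - ⅑*61811/234433 = 4 - 61811/2109897 = 8377777/2109897 ≈ 3.9707)
o/(-170745) = (8377777/2109897)/(-170745) = (8377777/2109897)*(-1/170745) = -8377777/360254363265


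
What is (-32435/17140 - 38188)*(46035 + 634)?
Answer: -6109669848219/3428 ≈ -1.7823e+9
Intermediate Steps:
(-32435/17140 - 38188)*(46035 + 634) = (-32435*1/17140 - 38188)*46669 = (-6487/3428 - 38188)*46669 = -130914951/3428*46669 = -6109669848219/3428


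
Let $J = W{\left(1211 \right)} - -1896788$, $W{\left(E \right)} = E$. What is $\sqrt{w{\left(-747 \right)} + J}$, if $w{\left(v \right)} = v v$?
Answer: $2 \sqrt{614002} \approx 1567.2$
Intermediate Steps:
$w{\left(v \right)} = v^{2}$
$J = 1897999$ ($J = 1211 - -1896788 = 1211 + 1896788 = 1897999$)
$\sqrt{w{\left(-747 \right)} + J} = \sqrt{\left(-747\right)^{2} + 1897999} = \sqrt{558009 + 1897999} = \sqrt{2456008} = 2 \sqrt{614002}$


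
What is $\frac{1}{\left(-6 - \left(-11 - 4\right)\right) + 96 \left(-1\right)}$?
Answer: $- \frac{1}{87} \approx -0.011494$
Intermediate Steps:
$\frac{1}{\left(-6 - \left(-11 - 4\right)\right) + 96 \left(-1\right)} = \frac{1}{\left(-6 - \left(-11 - 4\right)\right) - 96} = \frac{1}{\left(-6 - -15\right) - 96} = \frac{1}{\left(-6 + 15\right) - 96} = \frac{1}{9 - 96} = \frac{1}{-87} = - \frac{1}{87}$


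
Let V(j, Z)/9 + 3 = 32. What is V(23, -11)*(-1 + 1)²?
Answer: 0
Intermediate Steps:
V(j, Z) = 261 (V(j, Z) = -27 + 9*32 = -27 + 288 = 261)
V(23, -11)*(-1 + 1)² = 261*(-1 + 1)² = 261*0² = 261*0 = 0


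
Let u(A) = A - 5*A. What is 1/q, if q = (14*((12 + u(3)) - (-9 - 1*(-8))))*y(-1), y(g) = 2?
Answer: 1/28 ≈ 0.035714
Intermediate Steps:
u(A) = -4*A
q = 28 (q = (14*((12 - 4*3) - (-9 - 1*(-8))))*2 = (14*((12 - 12) - (-9 + 8)))*2 = (14*(0 - 1*(-1)))*2 = (14*(0 + 1))*2 = (14*1)*2 = 14*2 = 28)
1/q = 1/28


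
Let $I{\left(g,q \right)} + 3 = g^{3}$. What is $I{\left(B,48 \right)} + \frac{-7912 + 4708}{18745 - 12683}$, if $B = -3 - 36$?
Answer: $- \frac{179806584}{3031} \approx -59323.0$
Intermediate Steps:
$B = -39$ ($B = -3 - 36 = -39$)
$I{\left(g,q \right)} = -3 + g^{3}$
$I{\left(B,48 \right)} + \frac{-7912 + 4708}{18745 - 12683} = \left(-3 + \left(-39\right)^{3}\right) + \frac{-7912 + 4708}{18745 - 12683} = \left(-3 - 59319\right) - \frac{3204}{6062} = -59322 - \frac{1602}{3031} = - \frac{179806584}{3031}$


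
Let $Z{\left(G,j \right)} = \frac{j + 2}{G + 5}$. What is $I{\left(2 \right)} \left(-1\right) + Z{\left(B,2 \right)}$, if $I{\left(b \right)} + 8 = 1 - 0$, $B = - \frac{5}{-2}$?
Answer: $\frac{113}{15} \approx 7.5333$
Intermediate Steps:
$B = \frac{5}{2}$ ($B = \left(-5\right) \left(- \frac{1}{2}\right) = \frac{5}{2} \approx 2.5$)
$Z{\left(G,j \right)} = \frac{2 + j}{5 + G}$
$I{\left(b \right)} = -7$ ($I{\left(b \right)} = -8 + \left(1 - 0\right) = -8 + \left(1 + 0\right) = -8 + 1 = -7$)
$I{\left(2 \right)} \left(-1\right) + Z{\left(B,2 \right)} = \left(-7\right) \left(-1\right) + \frac{2 + 2}{5 + \frac{5}{2}} = 7 + \frac{1}{\frac{15}{2}} \cdot 4 = 7 + \frac{2}{15} \cdot 4 = 7 + \frac{8}{15} = \frac{113}{15}$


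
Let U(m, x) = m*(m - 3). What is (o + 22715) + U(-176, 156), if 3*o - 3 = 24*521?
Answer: 58388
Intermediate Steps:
o = 4169 (o = 1 + (24*521)/3 = 1 + (⅓)*12504 = 1 + 4168 = 4169)
U(m, x) = m*(-3 + m)
(o + 22715) + U(-176, 156) = (4169 + 22715) - 176*(-3 - 176) = 26884 - 176*(-179) = 26884 + 31504 = 58388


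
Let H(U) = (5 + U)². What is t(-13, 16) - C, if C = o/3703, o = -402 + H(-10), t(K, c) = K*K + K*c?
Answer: -144040/3703 ≈ -38.898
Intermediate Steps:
t(K, c) = K² + K*c
o = -377 (o = -402 + (5 - 10)² = -402 + (-5)² = -402 + 25 = -377)
C = -377/3703 ≈ -0.10181
t(-13, 16) - C = -13*(-13 + 16) - 1*(-377/3703) = -13*3 + 377/3703 = -39 + 377/3703 = -144040/3703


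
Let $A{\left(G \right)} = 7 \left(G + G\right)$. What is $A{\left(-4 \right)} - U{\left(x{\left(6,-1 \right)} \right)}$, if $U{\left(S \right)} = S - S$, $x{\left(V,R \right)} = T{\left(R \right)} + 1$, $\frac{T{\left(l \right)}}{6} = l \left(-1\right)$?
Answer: $-56$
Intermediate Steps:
$T{\left(l \right)} = - 6 l$ ($T{\left(l \right)} = 6 l \left(-1\right) = 6 \left(- l\right) = - 6 l$)
$x{\left(V,R \right)} = 1 - 6 R$ ($x{\left(V,R \right)} = - 6 R + 1 = 1 - 6 R$)
$A{\left(G \right)} = 14 G$ ($A{\left(G \right)} = 7 \cdot 2 G = 14 G$)
$U{\left(S \right)} = 0$
$A{\left(-4 \right)} - U{\left(x{\left(6,-1 \right)} \right)} = 14 \left(-4\right) - 0 = -56 + 0 = -56$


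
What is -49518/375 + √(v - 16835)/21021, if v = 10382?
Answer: -16506/125 + I*√717/7007 ≈ -132.05 + 0.0038214*I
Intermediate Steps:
-49518/375 + √(v - 16835)/21021 = -49518/375 + √(10382 - 16835)/21021 = -49518*1/375 + √(-6453)*(1/21021) = -16506/125 + (3*I*√717)*(1/21021) = -16506/125 + I*√717/7007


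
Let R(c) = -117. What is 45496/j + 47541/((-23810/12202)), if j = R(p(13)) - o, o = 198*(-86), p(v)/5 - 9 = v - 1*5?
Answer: -4904454027071/201325455 ≈ -24361.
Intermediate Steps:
p(v) = 20 + 5*v (p(v) = 45 + 5*(v - 1*5) = 45 + 5*(v - 5) = 45 + 5*(-5 + v) = 45 + (-25 + 5*v) = 20 + 5*v)
o = -17028
j = 16911 (j = -117 - 1*(-17028) = -117 + 17028 = 16911)
45496/j + 47541/((-23810/12202)) = 45496/16911 + 47541/((-23810/12202)) = 45496*(1/16911) + 47541/((-23810*1/12202)) = 45496/16911 + 47541/(-11905/6101) = 45496/16911 + 47541*(-6101/11905) = 45496/16911 - 290047641/11905 = -4904454027071/201325455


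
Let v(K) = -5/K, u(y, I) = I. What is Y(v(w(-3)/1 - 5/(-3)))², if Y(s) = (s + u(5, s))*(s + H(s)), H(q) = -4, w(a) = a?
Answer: 225/64 ≈ 3.5156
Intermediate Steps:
Y(s) = 2*s*(-4 + s) (Y(s) = (s + s)*(s - 4) = (2*s)*(-4 + s) = 2*s*(-4 + s))
Y(v(w(-3)/1 - 5/(-3)))² = (2*(-5/(-3/1 - 5/(-3)))*(-4 - 5/(-3/1 - 5/(-3))))² = (2*(-5/(-3*1 - 5*(-⅓)))*(-4 - 5/(-3*1 - 5*(-⅓))))² = (2*(-5/(-3 + 5/3))*(-4 - 5/(-3 + 5/3)))² = (2*(-5/(-4/3))*(-4 - 5/(-4/3)))² = (2*(-5*(-¾))*(-4 - 5*(-¾)))² = (2*(15/4)*(-4 + 15/4))² = (2*(15/4)*(-¼))² = (-15/8)² = 225/64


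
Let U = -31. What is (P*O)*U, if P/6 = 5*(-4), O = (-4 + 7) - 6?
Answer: -11160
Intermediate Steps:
O = -3 (O = 3 - 6 = -3)
P = -120 (P = 6*(5*(-4)) = 6*(-20) = -120)
(P*O)*U = -120*(-3)*(-31) = 360*(-31) = -11160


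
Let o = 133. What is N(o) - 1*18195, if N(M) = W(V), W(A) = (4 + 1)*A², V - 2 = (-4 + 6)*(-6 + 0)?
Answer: -17695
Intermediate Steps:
V = -10 (V = 2 + (-4 + 6)*(-6 + 0) = 2 + 2*(-6) = 2 - 12 = -10)
W(A) = 5*A²
N(M) = 500 (N(M) = 5*(-10)² = 5*100 = 500)
N(o) - 1*18195 = 500 - 1*18195 = 500 - 18195 = -17695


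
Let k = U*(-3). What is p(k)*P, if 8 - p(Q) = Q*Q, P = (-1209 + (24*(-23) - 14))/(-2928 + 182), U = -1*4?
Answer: -120700/1373 ≈ -87.910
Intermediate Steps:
U = -4
P = 1775/2746 (P = (-1209 + (-552 - 14))/(-2746) = (-1209 - 566)*(-1/2746) = -1775*(-1/2746) = 1775/2746 ≈ 0.64639)
k = 12 (k = -4*(-3) = 12)
p(Q) = 8 - Q² (p(Q) = 8 - Q*Q = 8 - Q²)
p(k)*P = (8 - 1*12²)*(1775/2746) = (8 - 1*144)*(1775/2746) = (8 - 144)*(1775/2746) = -136*1775/2746 = -120700/1373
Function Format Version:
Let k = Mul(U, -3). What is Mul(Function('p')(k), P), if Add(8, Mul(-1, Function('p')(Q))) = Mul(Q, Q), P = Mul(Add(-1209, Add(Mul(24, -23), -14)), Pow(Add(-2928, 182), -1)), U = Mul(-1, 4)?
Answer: Rational(-120700, 1373) ≈ -87.910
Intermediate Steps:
U = -4
P = Rational(1775, 2746) (P = Mul(Add(-1209, Add(-552, -14)), Pow(-2746, -1)) = Mul(Add(-1209, -566), Rational(-1, 2746)) = Mul(-1775, Rational(-1, 2746)) = Rational(1775, 2746) ≈ 0.64639)
k = 12 (k = Mul(-4, -3) = 12)
Function('p')(Q) = Add(8, Mul(-1, Pow(Q, 2))) (Function('p')(Q) = Add(8, Mul(-1, Mul(Q, Q))) = Add(8, Mul(-1, Pow(Q, 2))))
Mul(Function('p')(k), P) = Mul(Add(8, Mul(-1, Pow(12, 2))), Rational(1775, 2746)) = Mul(Add(8, Mul(-1, 144)), Rational(1775, 2746)) = Mul(Add(8, -144), Rational(1775, 2746)) = Mul(-136, Rational(1775, 2746)) = Rational(-120700, 1373)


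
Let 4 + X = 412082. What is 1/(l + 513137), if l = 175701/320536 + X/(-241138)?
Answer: 38646704984/19831009396551773 ≈ 1.9488e-6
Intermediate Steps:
X = 412078 (X = -4 + 412082 = 412078)
l = -44858823035/38646704984 (l = 175701/320536 + 412078/(-241138) = 175701*(1/320536) + 412078*(-1/241138) = 175701/320536 - 206039/120569 = -44858823035/38646704984 ≈ -1.1607)
1/(l + 513137) = 1/(-44858823035/38646704984 + 513137) = 1/(19831009396551773/38646704984) = 38646704984/19831009396551773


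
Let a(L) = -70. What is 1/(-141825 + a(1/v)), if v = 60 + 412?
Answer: -1/141895 ≈ -7.0475e-6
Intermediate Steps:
v = 472
1/(-141825 + a(1/v)) = 1/(-141825 - 70) = 1/(-141895) = -1/141895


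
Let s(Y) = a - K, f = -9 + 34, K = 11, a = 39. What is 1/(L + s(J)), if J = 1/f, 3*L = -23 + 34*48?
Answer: 3/1693 ≈ 0.0017720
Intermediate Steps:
f = 25
L = 1609/3 (L = (-23 + 34*48)/3 = (-23 + 1632)/3 = (1/3)*1609 = 1609/3 ≈ 536.33)
J = 1/25 ≈ 0.040000
s(Y) = 28 (s(Y) = 39 - 1*11 = 39 - 11 = 28)
1/(L + s(J)) = 1/(1609/3 + 28) = 1/(1693/3) = 3/1693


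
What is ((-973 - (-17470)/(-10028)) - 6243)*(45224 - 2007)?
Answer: -68000557161/218 ≈ -3.1193e+8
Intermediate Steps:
((-973 - (-17470)/(-10028)) - 6243)*(45224 - 2007) = ((-973 - (-17470)*(-1)/10028) - 6243)*43217 = ((-973 - 1*8735/5014) - 6243)*43217 = ((-973 - 8735/5014) - 6243)*43217 = (-4887357/5014 - 6243)*43217 = -36189759/5014*43217 = -68000557161/218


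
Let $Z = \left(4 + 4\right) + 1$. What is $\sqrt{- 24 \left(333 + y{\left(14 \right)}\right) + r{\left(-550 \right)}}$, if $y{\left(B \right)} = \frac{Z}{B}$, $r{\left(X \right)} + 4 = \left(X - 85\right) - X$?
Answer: $\frac{5 i \sqrt{15869}}{7} \approx 89.98 i$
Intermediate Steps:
$r{\left(X \right)} = -89$ ($r{\left(X \right)} = -4 + \left(\left(X - 85\right) - X\right) = -4 + \left(\left(-85 + X\right) - X\right) = -4 - 85 = -89$)
$Z = 9$ ($Z = 8 + 1 = 9$)
$y{\left(B \right)} = \frac{9}{B}$
$\sqrt{- 24 \left(333 + y{\left(14 \right)}\right) + r{\left(-550 \right)}} = \sqrt{- 24 \left(333 + \frac{9}{14}\right) - 89} = \sqrt{\left(-24\right) \frac{4671}{14} - 89} = \sqrt{- \frac{56052}{7} - 89} = \sqrt{- \frac{56675}{7}} = \frac{5 i \sqrt{15869}}{7}$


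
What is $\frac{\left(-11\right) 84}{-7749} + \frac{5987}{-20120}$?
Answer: $- \frac{1323923}{7424280} \approx -0.17832$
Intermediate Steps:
$\frac{\left(-11\right) 84}{-7749} + \frac{5987}{-20120} = \left(-924\right) \left(- \frac{1}{7749}\right) + 5987 \left(- \frac{1}{20120}\right) = \frac{44}{369} - \frac{5987}{20120} = - \frac{1323923}{7424280}$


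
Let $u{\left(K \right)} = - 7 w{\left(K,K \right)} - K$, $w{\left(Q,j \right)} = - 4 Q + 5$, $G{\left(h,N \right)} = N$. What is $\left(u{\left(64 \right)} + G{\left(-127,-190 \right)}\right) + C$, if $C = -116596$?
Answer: $-115093$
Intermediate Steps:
$w{\left(Q,j \right)} = 5 - 4 Q$
$u{\left(K \right)} = -35 + 27 K$ ($u{\left(K \right)} = - 7 \left(5 - 4 K\right) - K = \left(-35 + 28 K\right) - K = -35 + 27 K$)
$\left(u{\left(64 \right)} + G{\left(-127,-190 \right)}\right) + C = \left(\left(-35 + 27 \cdot 64\right) - 190\right) - 116596 = \left(\left(-35 + 1728\right) - 190\right) - 116596 = \left(1693 - 190\right) - 116596 = 1503 - 116596 = -115093$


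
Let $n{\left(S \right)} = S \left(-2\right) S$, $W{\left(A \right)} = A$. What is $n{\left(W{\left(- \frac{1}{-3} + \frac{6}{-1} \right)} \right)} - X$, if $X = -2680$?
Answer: $\frac{23542}{9} \approx 2615.8$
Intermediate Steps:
$n{\left(S \right)} = - 2 S^{2}$ ($n{\left(S \right)} = - 2 S S = - 2 S^{2}$)
$n{\left(W{\left(- \frac{1}{-3} + \frac{6}{-1} \right)} \right)} - X = - 2 \left(- \frac{1}{-3} + \frac{6}{-1}\right)^{2} - -2680 = - 2 \left(\left(-1\right) \left(- \frac{1}{3}\right) + 6 \left(-1\right)\right)^{2} + 2680 = - 2 \left(\frac{1}{3} - 6\right)^{2} + 2680 = - 2 \left(- \frac{17}{3}\right)^{2} + 2680 = \left(-2\right) \frac{289}{9} + 2680 = - \frac{578}{9} + 2680 = \frac{23542}{9}$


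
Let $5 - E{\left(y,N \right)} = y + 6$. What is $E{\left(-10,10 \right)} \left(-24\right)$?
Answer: $-216$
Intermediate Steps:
$E{\left(y,N \right)} = -1 - y$ ($E{\left(y,N \right)} = 5 - \left(y + 6\right) = 5 - \left(6 + y\right) = -1 - y$)
$E{\left(-10,10 \right)} \left(-24\right) = \left(-1 - -10\right) \left(-24\right) = \left(-1 + 10\right) \left(-24\right) = 9 \left(-24\right) = -216$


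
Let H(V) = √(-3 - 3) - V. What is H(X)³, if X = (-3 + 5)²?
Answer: 8 + 42*I*√6 ≈ 8.0 + 102.88*I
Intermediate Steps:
X = 4 (X = 2² = 4)
H(V) = -V + I*√6 (H(V) = √(-6) - V = I*√6 - V = -V + I*√6)
H(X)³ = (-1*4 + I*√6)³ = (-4 + I*√6)³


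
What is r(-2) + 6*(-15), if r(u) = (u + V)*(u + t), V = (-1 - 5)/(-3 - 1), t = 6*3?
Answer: -98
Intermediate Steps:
t = 18
V = 3/2 (V = -6/(-4) = -6*(-¼) = 3/2 ≈ 1.5000)
r(u) = (18 + u)*(3/2 + u) (r(u) = (u + 3/2)*(u + 18) = (3/2 + u)*(18 + u) = (18 + u)*(3/2 + u))
r(-2) + 6*(-15) = (27 + (-2)² + (39/2)*(-2)) + 6*(-15) = (27 + 4 - 39) - 90 = -8 - 90 = -98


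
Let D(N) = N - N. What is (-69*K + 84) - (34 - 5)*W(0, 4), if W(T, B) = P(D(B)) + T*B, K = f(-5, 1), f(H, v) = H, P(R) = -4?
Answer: 545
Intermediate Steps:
D(N) = 0
K = -5
W(T, B) = -4 + B*T (W(T, B) = -4 + T*B = -4 + B*T)
(-69*K + 84) - (34 - 5)*W(0, 4) = (-69*(-5) + 84) - (34 - 5)*(-4 + 4*0) = (345 + 84) - 29*(-4 + 0) = 429 - 29*(-4) = 429 - 1*(-116) = 429 + 116 = 545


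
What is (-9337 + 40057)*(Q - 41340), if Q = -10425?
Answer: -1590220800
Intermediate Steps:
(-9337 + 40057)*(Q - 41340) = (-9337 + 40057)*(-10425 - 41340) = 30720*(-51765) = -1590220800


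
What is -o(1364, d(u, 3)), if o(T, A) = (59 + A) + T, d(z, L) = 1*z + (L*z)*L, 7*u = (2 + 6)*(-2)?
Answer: -9801/7 ≈ -1400.1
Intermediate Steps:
u = -16/7 (u = ((2 + 6)*(-2))/7 = (8*(-2))/7 = (1/7)*(-16) = -16/7 ≈ -2.2857)
d(z, L) = z + z*L**2
o(T, A) = 59 + A + T
-o(1364, d(u, 3)) = -(59 - 16*(1 + 3**2)/7 + 1364) = -(59 - 16*(1 + 9)/7 + 1364) = -(59 - 16/7*10 + 1364) = -(59 - 160/7 + 1364) = -1*9801/7 = -9801/7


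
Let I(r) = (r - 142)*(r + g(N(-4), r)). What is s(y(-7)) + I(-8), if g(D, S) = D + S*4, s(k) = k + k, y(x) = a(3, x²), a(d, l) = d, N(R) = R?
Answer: 6606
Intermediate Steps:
y(x) = 3
s(k) = 2*k
g(D, S) = D + 4*S
I(r) = (-142 + r)*(-4 + 5*r) (I(r) = (r - 142)*(r + (-4 + 4*r)) = (-142 + r)*(-4 + 5*r))
s(y(-7)) + I(-8) = 2*3 + (568 - 714*(-8) + 5*(-8)²) = 6 + (568 + 5712 + 5*64) = 6 + (568 + 5712 + 320) = 6 + 6600 = 6606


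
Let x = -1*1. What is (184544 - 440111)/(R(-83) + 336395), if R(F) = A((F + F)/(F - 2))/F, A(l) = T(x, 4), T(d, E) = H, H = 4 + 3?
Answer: -7070687/9306926 ≈ -0.75972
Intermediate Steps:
x = -1
H = 7
T(d, E) = 7
A(l) = 7
R(F) = 7/F
(184544 - 440111)/(R(-83) + 336395) = (184544 - 440111)/(7/(-83) + 336395) = -255567/(7*(-1/83) + 336395) = -255567/(-7/83 + 336395) = -255567/27920778/83 = -255567*83/27920778 = -7070687/9306926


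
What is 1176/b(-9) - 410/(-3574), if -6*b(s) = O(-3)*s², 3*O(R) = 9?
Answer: -1395473/48249 ≈ -28.922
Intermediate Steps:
O(R) = 3 (O(R) = (⅓)*9 = 3)
b(s) = -s²/2
1176/b(-9) - 410/(-3574) = 1176/((-½*(-9)²)) - 410/(-3574) = 1176/((-½*81)) - 410*(-1/3574) = 1176/(-81/2) + 205/1787 = 1176*(-2/81) + 205/1787 = -784/27 + 205/1787 = -1395473/48249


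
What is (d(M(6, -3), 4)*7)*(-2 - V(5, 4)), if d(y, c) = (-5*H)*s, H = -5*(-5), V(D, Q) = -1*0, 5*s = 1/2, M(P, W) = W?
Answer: 175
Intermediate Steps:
s = 1/10 (s = (1/5)/2 = (1/5)*(1/2) = 1/10 ≈ 0.10000)
V(D, Q) = 0
H = 25
d(y, c) = -25/2 (d(y, c) = -5*25*(1/10) = -125*1/10 = -25/2)
(d(M(6, -3), 4)*7)*(-2 - V(5, 4)) = (-25/2*7)*(-2 - 1*0) = -175*(-2 + 0)/2 = -175/2*(-2) = 175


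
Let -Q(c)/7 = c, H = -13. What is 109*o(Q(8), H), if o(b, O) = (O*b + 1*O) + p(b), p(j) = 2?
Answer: 78153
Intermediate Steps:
Q(c) = -7*c
o(b, O) = 2 + O + O*b (o(b, O) = (O*b + 1*O) + 2 = (O*b + O) + 2 = (O + O*b) + 2 = 2 + O + O*b)
109*o(Q(8), H) = 109*(2 - 13 - (-91)*8) = 109*(2 - 13 - 13*(-56)) = 109*(2 - 13 + 728) = 109*717 = 78153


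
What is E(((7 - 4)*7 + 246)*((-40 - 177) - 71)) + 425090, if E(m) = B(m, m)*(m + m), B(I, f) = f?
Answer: 11826414722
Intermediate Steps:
E(m) = 2*m² (E(m) = m*(m + m) = m*(2*m) = 2*m²)
E(((7 - 4)*7 + 246)*((-40 - 177) - 71)) + 425090 = 2*(((7 - 4)*7 + 246)*((-40 - 177) - 71))² + 425090 = 2*((3*7 + 246)*(-217 - 71))² + 425090 = 2*((21 + 246)*(-288))² + 425090 = 2*(267*(-288))² + 425090 = 2*(-76896)² + 425090 = 2*5912994816 + 425090 = 11825989632 + 425090 = 11826414722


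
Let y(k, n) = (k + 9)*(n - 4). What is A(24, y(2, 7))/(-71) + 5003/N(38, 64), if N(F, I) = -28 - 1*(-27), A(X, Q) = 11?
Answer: -355224/71 ≈ -5003.2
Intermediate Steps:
y(k, n) = (-4 + n)*(9 + k) (y(k, n) = (9 + k)*(-4 + n) = (-4 + n)*(9 + k))
N(F, I) = -1 (N(F, I) = -28 + 27 = -1)
A(24, y(2, 7))/(-71) + 5003/N(38, 64) = 11/(-71) + 5003/(-1) = 11*(-1/71) + 5003*(-1) = -11/71 - 5003 = -355224/71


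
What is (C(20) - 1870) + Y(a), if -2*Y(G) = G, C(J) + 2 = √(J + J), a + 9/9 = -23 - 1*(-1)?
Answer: -3721/2 + 2*√10 ≈ -1854.2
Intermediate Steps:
a = -23 (a = -1 + (-23 - 1*(-1)) = -1 + (-23 + 1) = -1 - 22 = -23)
C(J) = -2 + √2*√J (C(J) = -2 + √(J + J) = -2 + √(2*J) = -2 + √2*√J)
Y(G) = -G/2
(C(20) - 1870) + Y(a) = ((-2 + √2*√20) - 1870) - ½*(-23) = ((-2 + √2*(2*√5)) - 1870) + 23/2 = ((-2 + 2*√10) - 1870) + 23/2 = (-1872 + 2*√10) + 23/2 = -3721/2 + 2*√10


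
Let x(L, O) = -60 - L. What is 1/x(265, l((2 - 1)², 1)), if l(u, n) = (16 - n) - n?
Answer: -1/325 ≈ -0.0030769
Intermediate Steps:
l(u, n) = 16 - 2*n
1/x(265, l((2 - 1)², 1)) = 1/(-60 - 1*265) = 1/(-60 - 265) = 1/(-325) = -1/325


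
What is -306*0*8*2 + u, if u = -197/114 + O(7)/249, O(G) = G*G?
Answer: -14489/9462 ≈ -1.5313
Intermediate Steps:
O(G) = G²
u = -14489/9462 (u = -197/114 + 7²/249 = -197*1/114 + 49*(1/249) = -197/114 + 49/249 = -14489/9462 ≈ -1.5313)
-306*0*8*2 + u = -306*0*8*2 - 14489/9462 = -0*2 - 14489/9462 = -306*0 - 14489/9462 = 0 - 14489/9462 = -14489/9462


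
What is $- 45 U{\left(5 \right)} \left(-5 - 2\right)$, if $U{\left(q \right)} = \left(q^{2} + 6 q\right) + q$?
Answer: $18900$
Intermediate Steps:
$U{\left(q \right)} = q^{2} + 7 q$
$- 45 U{\left(5 \right)} \left(-5 - 2\right) = - 45 \cdot 5 \left(7 + 5\right) \left(-5 - 2\right) = - 45 \cdot 5 \cdot 12 \left(-7\right) = - 45 \cdot 60 \left(-7\right) = \left(-45\right) \left(-420\right) = 18900$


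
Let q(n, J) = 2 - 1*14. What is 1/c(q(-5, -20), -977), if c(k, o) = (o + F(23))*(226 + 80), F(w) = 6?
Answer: -1/297126 ≈ -3.3656e-6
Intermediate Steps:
q(n, J) = -12 (q(n, J) = 2 - 14 = -12)
c(k, o) = 1836 + 306*o (c(k, o) = (o + 6)*(226 + 80) = (6 + o)*306 = 1836 + 306*o)
1/c(q(-5, -20), -977) = 1/(1836 + 306*(-977)) = 1/(1836 - 298962) = 1/(-297126) = -1/297126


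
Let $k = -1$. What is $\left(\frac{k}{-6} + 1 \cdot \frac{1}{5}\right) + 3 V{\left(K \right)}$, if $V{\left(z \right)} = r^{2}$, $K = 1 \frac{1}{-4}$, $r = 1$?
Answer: $\frac{101}{30} \approx 3.3667$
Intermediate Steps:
$K = - \frac{1}{4}$ ($K = 1 \left(- \frac{1}{4}\right) = - \frac{1}{4} \approx -0.25$)
$V{\left(z \right)} = 1$ ($V{\left(z \right)} = 1^{2} = 1$)
$\left(\frac{k}{-6} + 1 \cdot \frac{1}{5}\right) + 3 V{\left(K \right)} = \left(- \frac{1}{-6} + 1 \cdot \frac{1}{5}\right) + 3 \cdot 1 = \left(\left(-1\right) \left(- \frac{1}{6}\right) + 1 \cdot \frac{1}{5}\right) + 3 = \left(\frac{1}{6} + \frac{1}{5}\right) + 3 = \frac{11}{30} + 3 = \frac{101}{30}$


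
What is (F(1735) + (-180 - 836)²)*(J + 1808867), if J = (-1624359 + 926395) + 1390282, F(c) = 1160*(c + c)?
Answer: 12649633085360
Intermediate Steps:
F(c) = 2320*c (F(c) = 1160*(2*c) = 2320*c)
J = 692318 (J = -697964 + 1390282 = 692318)
(F(1735) + (-180 - 836)²)*(J + 1808867) = (2320*1735 + (-180 - 836)²)*(692318 + 1808867) = (4025200 + (-1016)²)*2501185 = (4025200 + 1032256)*2501185 = 5057456*2501185 = 12649633085360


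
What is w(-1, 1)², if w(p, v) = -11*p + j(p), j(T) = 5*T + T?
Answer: 25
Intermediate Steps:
j(T) = 6*T
w(p, v) = -5*p (w(p, v) = -11*p + 6*p = -5*p)
w(-1, 1)² = (-5*(-1))² = 5² = 25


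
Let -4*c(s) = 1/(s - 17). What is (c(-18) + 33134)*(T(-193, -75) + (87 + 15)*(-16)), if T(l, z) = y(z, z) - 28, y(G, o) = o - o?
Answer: -385017163/7 ≈ -5.5002e+7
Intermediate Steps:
y(G, o) = 0
T(l, z) = -28 (T(l, z) = 0 - 28 = -28)
c(s) = -1/(4*(-17 + s)) (c(s) = -1/(4*(s - 17)) = -1/(4*(-17 + s)))
(c(-18) + 33134)*(T(-193, -75) + (87 + 15)*(-16)) = (-1/(-68 + 4*(-18)) + 33134)*(-28 + (87 + 15)*(-16)) = (-1/(-68 - 72) + 33134)*(-28 + 102*(-16)) = (-1/(-140) + 33134)*(-28 - 1632) = (-1*(-1/140) + 33134)*(-1660) = (1/140 + 33134)*(-1660) = (4638761/140)*(-1660) = -385017163/7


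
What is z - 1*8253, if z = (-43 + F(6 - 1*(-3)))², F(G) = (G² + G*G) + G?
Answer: 8131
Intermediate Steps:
F(G) = G + 2*G² (F(G) = (G² + G²) + G = 2*G² + G = G + 2*G²)
z = 16384 (z = (-43 + (6 - 1*(-3))*(1 + 2*(6 - 1*(-3))))² = (-43 + (6 + 3)*(1 + 2*(6 + 3)))² = (-43 + 9*(1 + 2*9))² = (-43 + 9*(1 + 18))² = (-43 + 9*19)² = (-43 + 171)² = 128² = 16384)
z - 1*8253 = 16384 - 1*8253 = 16384 - 8253 = 8131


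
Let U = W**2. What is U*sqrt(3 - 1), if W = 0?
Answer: 0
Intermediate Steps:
U = 0 (U = 0**2 = 0)
U*sqrt(3 - 1) = 0*sqrt(3 - 1) = 0*sqrt(2) = 0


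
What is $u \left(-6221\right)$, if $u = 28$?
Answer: $-174188$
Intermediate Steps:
$u \left(-6221\right) = 28 \left(-6221\right) = -174188$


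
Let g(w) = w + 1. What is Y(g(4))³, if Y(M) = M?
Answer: 125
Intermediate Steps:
g(w) = 1 + w
Y(g(4))³ = (1 + 4)³ = 5³ = 125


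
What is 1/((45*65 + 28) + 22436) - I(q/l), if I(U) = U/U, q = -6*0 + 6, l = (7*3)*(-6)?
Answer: -25388/25389 ≈ -0.99996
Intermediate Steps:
l = -126 (l = 21*(-6) = -126)
q = 6 (q = 0 + 6 = 6)
I(U) = 1
1/((45*65 + 28) + 22436) - I(q/l) = 1/((45*65 + 28) + 22436) - 1*1 = 1/((2925 + 28) + 22436) - 1 = 1/(2953 + 22436) - 1 = 1/25389 - 1 = -25388/25389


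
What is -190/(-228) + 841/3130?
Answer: 5174/4695 ≈ 1.1020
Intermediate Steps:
-190/(-228) + 841/3130 = -190*(-1/228) + 841*(1/3130) = ⅚ + 841/3130 = 5174/4695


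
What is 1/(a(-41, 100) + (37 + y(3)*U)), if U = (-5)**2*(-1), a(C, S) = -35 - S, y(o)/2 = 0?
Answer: -1/98 ≈ -0.010204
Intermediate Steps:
y(o) = 0 (y(o) = 2*0 = 0)
U = -25 (U = 25*(-1) = -25)
1/(a(-41, 100) + (37 + y(3)*U)) = 1/((-35 - 1*100) + (37 + 0*(-25))) = 1/((-35 - 100) + (37 + 0)) = 1/(-135 + 37) = 1/(-98) = -1/98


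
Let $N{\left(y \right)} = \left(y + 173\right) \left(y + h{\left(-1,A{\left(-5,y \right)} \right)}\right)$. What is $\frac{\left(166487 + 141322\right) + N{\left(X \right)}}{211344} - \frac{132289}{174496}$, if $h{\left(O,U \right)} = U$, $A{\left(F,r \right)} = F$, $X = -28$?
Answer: $\frac{74160683}{109757984} \approx 0.67567$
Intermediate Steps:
$N{\left(y \right)} = \left(-5 + y\right) \left(173 + y\right)$ ($N{\left(y \right)} = \left(y + 173\right) \left(y - 5\right) = \left(173 + y\right) \left(-5 + y\right) = \left(-5 + y\right) \left(173 + y\right)$)
$\frac{\left(166487 + 141322\right) + N{\left(X \right)}}{211344} - \frac{132289}{174496} = \frac{\left(166487 + 141322\right) + \left(-865 + \left(-28\right)^{2} + 168 \left(-28\right)\right)}{211344} - \frac{132289}{174496} = \left(307809 - 4785\right) \frac{1}{211344} - \frac{132289}{174496} = 303024 \cdot \frac{1}{211344} - \frac{132289}{174496} = \frac{6313}{4403} - \frac{132289}{174496} = \frac{74160683}{109757984}$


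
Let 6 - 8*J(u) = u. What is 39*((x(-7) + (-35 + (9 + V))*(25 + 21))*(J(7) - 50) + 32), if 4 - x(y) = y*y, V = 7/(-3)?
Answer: 21096569/8 ≈ 2.6371e+6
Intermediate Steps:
V = -7/3 (V = 7*(-⅓) = -7/3 ≈ -2.3333)
J(u) = ¾ - u/8
x(y) = 4 - y² (x(y) = 4 - y*y = 4 - y²)
39*((x(-7) + (-35 + (9 + V))*(25 + 21))*(J(7) - 50) + 32) = 39*(((4 - 1*(-7)²) + (-35 + (9 - 7/3))*(25 + 21))*((¾ - ⅛*7) - 50) + 32) = 39*(((4 - 1*49) + (-35 + 20/3)*46)*((¾ - 7/8) - 50) + 32) = 39*(((4 - 49) - 85/3*46)*(-⅛ - 50) + 32) = 39*((-45 - 3910/3)*(-401/8) + 32) = 39*(-4045/3*(-401/8) + 32) = 39*(1622045/24 + 32) = 39*(1622813/24) = 21096569/8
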